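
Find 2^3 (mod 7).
3 = 2 + 1 (binary 11). Repeated squaring mod 7: 2^1 ≡ 2; 2^2 ≡ 2² = 4 ≡ 4. Multiply: 2^3 = 2^2 × 2^1 ≡ 4 × 2 (mod 7): 4 × 2 = 8 ≡ 1. So 2^3 ≡ 1 (mod 7).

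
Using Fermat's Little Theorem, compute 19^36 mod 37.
By Fermat's Little Theorem, 19^{36} ≡ 1 (mod 37) since 37 is prime and gcd(19, 37) = 1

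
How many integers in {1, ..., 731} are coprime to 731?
672

Prime factorization: 731 = 17 × 43
Using the formula φ(n) = n × Π(1 - 1/p) for each prime factor p:
φ(731) = 731 × (1 - 1/17) × (1 - 1/43)
φ(731) = 672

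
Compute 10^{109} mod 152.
48

Using successive squaring:
Binary expansion of 109: 1101101
Powers of 10 mod 152 (each is the square of the previous):
  10^1 ≡ 10 (mod 152)
  10^2 ≡ 10² = 100 ≡ 100 (mod 152)
  10^4 ≡ 100² = 10000 ≡ 120 (mod 152)
  10^8 ≡ 120² = 14400 ≡ 112 (mod 152)
  10^16 ≡ 112² = 12544 ≡ 80 (mod 152)
  10^32 ≡ 80² = 6400 ≡ 16 (mod 152)
  10^64 ≡ 16² = 256 ≡ 104 (mod 152)
109 = 64 + 32 + 8 + 4 + 1, so 10^109 = 10^64 × 10^32 × 10^8 × 10^4 × 10^1 ≡ 104 × 16 × 112 × 120 × 10 (mod 152)
Multiplying step by step:
  104 × 16 = 1664 ≡ 144 (mod 152)
  144 × 112 = 16128 ≡ 16 (mod 152)
  16 × 120 = 1920 ≡ 96 (mod 152)
  96 × 10 = 960 ≡ 48 (mod 152)
Result: 10^109 ≡ 48 (mod 152)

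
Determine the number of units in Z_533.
480

Prime factorization: 533 = 13 × 41
Using the formula φ(n) = n × Π(1 - 1/p) for each prime factor p:
φ(533) = 533 × (1 - 1/13) × (1 - 1/41)
φ(533) = 480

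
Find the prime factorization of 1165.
5 × 233

Divide by primes starting from smallest:
1165 ÷ 5 = 233
233 ÷ 233 = 1

1165 = 5 × 233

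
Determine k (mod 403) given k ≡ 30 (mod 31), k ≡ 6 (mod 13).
123

Using the Chinese Remainder Theorem:
M = product of moduli = 403
For equation 1: M_1 = 13, 13 ≡ 13 (mod 31), inverse of 13 mod 31 is 12 (check: 13 × 12 = 156 ≡ 1 (mod 31))
For equation 2: M_2 = 31, 31 ≡ 5 (mod 13), inverse of 31 mod 13 is 8 (check: 5 × 8 = 40 ≡ 1 (mod 13))
Combine: k ≡ Σ r_i×M_i×(M_i⁻¹ mod m_i) = 30×13×12 + 6×31×8 = 4680 + 1488 = 6168
6168 mod 403 = 123
k ≡ 123 (mod 403)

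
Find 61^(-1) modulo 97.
35

Using Extended Euclidean Algorithm:
gcd(61, 97) = 1
Bezout coefficients: 61 × 35 + 97 × -22 = 1
So 61 × 35 ≡ 1 (mod 97)
The inverse is 35 mod 97 = 35
Verification: 61 × 35 = 2135 = 22 × 97 + 1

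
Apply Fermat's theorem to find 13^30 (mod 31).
By Fermat's Little Theorem, 13^{30} ≡ 1 (mod 31) since 31 is prime and gcd(13, 31) = 1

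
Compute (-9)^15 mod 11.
Using Fermat: (-9)^{10} ≡ 1 (mod 11). 15 ≡ 5 (mod 10). So (-9)^{15} ≡ (-9)^{5} ≡ 10 (mod 11)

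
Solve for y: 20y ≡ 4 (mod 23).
14

Since gcd(20, 23) = 1 divides 4, a solution exists.
Multiply both sides by the inverse of 20 mod 23:
  20^(-1) mod 23 = 15
  x ≡ 15 × 4 ≡ 60 ≡ 14 (mod 23)
Verification: 20 × 14 = 280 = 12 × 23 + 4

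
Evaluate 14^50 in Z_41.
Using Fermat: 14^{40} ≡ 1 (mod 41). 50 ≡ 10 (mod 40). So 14^{50} ≡ 14^{10} ≡ 32 (mod 41)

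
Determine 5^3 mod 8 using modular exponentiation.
3 = 2 + 1 (binary 11). Repeated squaring mod 8: 5^1 ≡ 5; 5^2 ≡ 5² = 25 ≡ 1. Multiply: 5^3 = 5^2 × 5^1 ≡ 1 × 5 (mod 8): 1 × 5 = 5 ≡ 5. So 5^3 ≡ 5 (mod 8).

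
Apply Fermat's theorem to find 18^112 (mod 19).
By Fermat: 18^{18} ≡ 1 (mod 19). 112 = 6×18 + 4. So 18^{112} ≡ 18^{4} ≡ 1 (mod 19)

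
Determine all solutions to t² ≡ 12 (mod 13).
The square roots of 12 mod 13 are 8 and 5. Verify: 8² = 64 ≡ 12 (mod 13)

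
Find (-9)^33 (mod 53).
Using repeated squaring. (-9) ≡ 44 (mod 53). 33 = 32 + 1 (binary 100001). Repeated squaring mod 53: 44^1 ≡ 44; 44^2 ≡ 44² = 1936 ≡ 28; 44^4 ≡ 28² = 784 ≡ 42; 44^8 ≡ 42² = 1764 ≡ 15; 44^16 ≡ 15² = 225 ≡ 13; 44^32 ≡ 13² = 169 ≡ 10. Multiply: (-9)^33 ≡ 44^32 × 44^1 ≡ 10 × 44 (mod 53): 10 × 44 = 440 ≡ 16. So (-9)^33 ≡ 16 (mod 53).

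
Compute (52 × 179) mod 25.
8

(52 × 179) = 9308
9308 mod 25 = 8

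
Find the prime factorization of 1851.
3 × 617

Divide by primes starting from smallest:
1851 ÷ 3 = 617
617 ÷ 617 = 1

1851 = 3 × 617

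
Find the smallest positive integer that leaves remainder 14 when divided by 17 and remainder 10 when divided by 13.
M = 17 × 13 = 221. M₁ = 13, y₁ ≡ 4 (mod 17). M₂ = 17, y₂ ≡ 10 (mod 13). m = 14×13×4 + 10×17×10 ≡ 218 (mod 221). The smallest positive such number is 218.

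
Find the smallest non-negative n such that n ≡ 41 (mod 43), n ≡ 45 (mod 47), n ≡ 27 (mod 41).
80838

Using the Chinese Remainder Theorem:
M = product of moduli = 82861
For equation 1: M_1 = 1927, 1927 ≡ 35 (mod 43), inverse of 1927 mod 43 is 16 (check: 35 × 16 = 560 ≡ 1 (mod 43))
For equation 2: M_2 = 1763, 1763 ≡ 24 (mod 47), inverse of 1763 mod 47 is 2 (check: 24 × 2 = 48 ≡ 1 (mod 47))
For equation 3: M_3 = 2021, 2021 ≡ 12 (mod 41), inverse of 2021 mod 41 is 24 (check: 12 × 24 = 288 ≡ 1 (mod 41))
Combine: n ≡ Σ r_i×M_i×(M_i⁻¹ mod m_i) = 41×1927×16 + 45×1763×2 + 27×2021×24 = 1264112 + 158670 + 1309608 = 2732390
2732390 mod 82861 = 80838
n ≡ 80838 (mod 82861)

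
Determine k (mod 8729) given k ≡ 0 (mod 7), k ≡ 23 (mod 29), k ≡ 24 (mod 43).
2604

Using the Chinese Remainder Theorem:
M = product of moduli = 8729
For equation 1: M_1 = 1247, 1247 ≡ 1 (mod 7), inverse of 1247 mod 7 is 1 (check: 1 × 1 = 1 ≡ 1 (mod 7))
For equation 2: M_2 = 301, 301 ≡ 11 (mod 29), inverse of 301 mod 29 is 8 (check: 11 × 8 = 88 ≡ 1 (mod 29))
For equation 3: M_3 = 203, 203 ≡ 31 (mod 43), inverse of 203 mod 43 is 25 (check: 31 × 25 = 775 ≡ 1 (mod 43))
Combine: k ≡ Σ r_i×M_i×(M_i⁻¹ mod m_i) = 0×1247×1 + 23×301×8 + 24×203×25 = 0 + 55384 + 121800 = 177184
177184 mod 8729 = 2604
k ≡ 2604 (mod 8729)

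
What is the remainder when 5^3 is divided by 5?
5 ≡ 0 (mod 5). 3 = 2 + 1 (binary 11). Repeated squaring mod 5: 0^1 ≡ 0; 0^2 ≡ 0² = 0 ≡ 0. Multiply: 5^3 ≡ 0^2 × 0^1 ≡ 0 × 0 (mod 5): 0 × 0 = 0 ≡ 0. So 5^3 ≡ 0 (mod 5).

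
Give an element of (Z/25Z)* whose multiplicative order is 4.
7 has order 4 mod 25 since 7^{4} ≡ 1 (mod 25) and no smaller power works.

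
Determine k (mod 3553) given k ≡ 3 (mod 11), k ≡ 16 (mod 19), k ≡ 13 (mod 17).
795

Using the Chinese Remainder Theorem:
M = product of moduli = 3553
For equation 1: M_1 = 323, 323 ≡ 4 (mod 11), inverse of 323 mod 11 is 3 (check: 4 × 3 = 12 ≡ 1 (mod 11))
For equation 2: M_2 = 187, 187 ≡ 16 (mod 19), inverse of 187 mod 19 is 6 (check: 16 × 6 = 96 ≡ 1 (mod 19))
For equation 3: M_3 = 209, 209 ≡ 5 (mod 17), inverse of 209 mod 17 is 7 (check: 5 × 7 = 35 ≡ 1 (mod 17))
Combine: k ≡ Σ r_i×M_i×(M_i⁻¹ mod m_i) = 3×323×3 + 16×187×6 + 13×209×7 = 2907 + 17952 + 19019 = 39878
39878 mod 3553 = 795
k ≡ 795 (mod 3553)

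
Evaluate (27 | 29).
(27/29) = 27^{14} mod 29 = -1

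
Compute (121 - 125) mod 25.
21

(121 - 125) = -4
-4 mod 25 = 21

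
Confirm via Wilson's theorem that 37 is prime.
(36)! mod 37 = 36. Since this equals -1 (mod 37), Wilson confirms 37 is prime.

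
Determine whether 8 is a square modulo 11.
By Euler's criterion: 8^{5} ≡ 10 (mod 11). Since this equals -1 (≡ 10), 8 is not a QR.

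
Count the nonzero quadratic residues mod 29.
For prime 29, there are (p-1)/2 = (29-1)/2 = 14 quadratic residues (excluding 0).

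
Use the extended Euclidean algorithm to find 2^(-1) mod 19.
Extended GCD: 2(-9) + 19(1) = 1. So 2^(-1) ≡ 10 ≡ 10 (mod 19). Verify: 2 × 10 = 20 ≡ 1 (mod 19)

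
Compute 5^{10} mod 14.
9

Using successive squaring:
Binary expansion of 10: 1010
Powers of 5 mod 14 (each is the square of the previous):
  5^1 ≡ 5 (mod 14)
  5^2 ≡ 5² = 25 ≡ 11 (mod 14)
  5^4 ≡ 11² = 121 ≡ 9 (mod 14)
  5^8 ≡ 9² = 81 ≡ 11 (mod 14)
10 = 8 + 2, so 5^10 = 5^8 × 5^2 ≡ 11 × 11 (mod 14)
Multiplying step by step:
  11 × 11 = 121 ≡ 9 (mod 14)
Result: 5^10 ≡ 9 (mod 14)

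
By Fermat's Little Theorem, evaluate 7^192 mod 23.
By Fermat: 7^{22} ≡ 1 (mod 23). 192 = 8×22 + 16. So 7^{192} ≡ 7^{16} ≡ 6 (mod 23)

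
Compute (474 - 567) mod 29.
23

(474 - 567) = -93
-93 mod 29 = 23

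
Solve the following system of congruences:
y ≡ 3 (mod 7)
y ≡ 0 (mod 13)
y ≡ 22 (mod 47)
962

Using the Chinese Remainder Theorem:
M = product of moduli = 4277
For equation 1: M_1 = 611, 611 ≡ 2 (mod 7), inverse of 611 mod 7 is 4 (check: 2 × 4 = 8 ≡ 1 (mod 7))
For equation 2: M_2 = 329, 329 ≡ 4 (mod 13), inverse of 329 mod 13 is 10 (check: 4 × 10 = 40 ≡ 1 (mod 13))
For equation 3: M_3 = 91, 91 ≡ 44 (mod 47), inverse of 91 mod 47 is 31 (check: 44 × 31 = 1364 ≡ 1 (mod 47))
Combine: y ≡ Σ r_i×M_i×(M_i⁻¹ mod m_i) = 3×611×4 + 0×329×10 + 22×91×31 = 7332 + 0 + 62062 = 69394
69394 mod 4277 = 962
y ≡ 962 (mod 4277)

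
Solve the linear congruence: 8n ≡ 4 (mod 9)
5

Since gcd(8, 9) = 1 divides 4, a solution exists.
Multiply both sides by the inverse of 8 mod 9:
  8^(-1) mod 9 = 8
  x ≡ 8 × 4 ≡ 32 ≡ 5 (mod 9)
Verification: 8 × 5 = 40 = 4 × 9 + 4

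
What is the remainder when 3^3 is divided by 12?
3 = 2 + 1 (binary 11). Repeated squaring mod 12: 3^1 ≡ 3; 3^2 ≡ 3² = 9 ≡ 9. Multiply: 3^3 = 3^2 × 3^1 ≡ 9 × 3 (mod 12): 9 × 3 = 27 ≡ 3. So 3^3 ≡ 3 (mod 12).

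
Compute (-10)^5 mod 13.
(-10) ≡ 3 (mod 13). 5 = 4 + 1 (binary 101). Repeated squaring mod 13: 3^1 ≡ 3; 3^2 ≡ 3² = 9 ≡ 9; 3^4 ≡ 9² = 81 ≡ 3. Multiply: (-10)^5 ≡ 3^4 × 3^1 ≡ 3 × 3 (mod 13): 3 × 3 = 9 ≡ 9. So (-10)^5 ≡ 9 (mod 13).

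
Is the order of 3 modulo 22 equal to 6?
No, the actual order is 5, not 6.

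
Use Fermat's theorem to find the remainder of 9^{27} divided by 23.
8

By Fermat's Little Theorem, a^(p-1) ≡ 1 (mod p) for prime p and gcd(a, p) = 1
Here p = 23, so 9^22 ≡ 1 (mod 23)
We can reduce the exponent: 27 mod 22 = 5
So 9^27 ≡ 9^5 (mod 23)
Computing: 9^5 mod 23 = 8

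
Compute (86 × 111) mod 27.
15

(86 × 111) = 9546
9546 mod 27 = 15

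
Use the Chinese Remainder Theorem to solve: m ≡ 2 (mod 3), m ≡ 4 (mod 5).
M = 3 × 5 = 15. M₁ = 5, y₁ ≡ 2 (mod 3). M₂ = 3, y₂ ≡ 2 (mod 5). m = 2×5×2 + 4×3×2 ≡ 14 (mod 15)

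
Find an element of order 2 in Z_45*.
19 has order 2 mod 45 since 19^{2} ≡ 1 (mod 45) and no smaller power works.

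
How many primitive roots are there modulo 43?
12

The number of primitive roots modulo p is φ(p-1) = φ(42)
φ(42) = 12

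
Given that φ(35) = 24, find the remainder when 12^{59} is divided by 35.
By Euler: 12^{24} ≡ 1 (mod 35) since gcd(12, 35) = 1. 59 = 2×24 + 11. So 12^{59} ≡ 12^{11} ≡ 3 (mod 35)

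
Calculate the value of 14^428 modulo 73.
Using Fermat: 14^{72} ≡ 1 (mod 73). 428 ≡ 68 (mod 72). So 14^{428} ≡ 14^{68} ≡ 69 (mod 73)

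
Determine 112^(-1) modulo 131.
112^(-1) ≡ 62 (mod 131). Verification: 112 × 62 = 6944 ≡ 1 (mod 131)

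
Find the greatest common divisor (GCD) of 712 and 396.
4

Using the Euclidean algorithm:
712 = 1 × 396 + 316
396 = 1 × 316 + 80
316 = 3 × 80 + 76
80 = 1 × 76 + 4
76 = 19 × 4 + 0

GCD(712, 396) = 4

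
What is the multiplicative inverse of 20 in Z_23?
20^(-1) ≡ 15 (mod 23). Verification: 20 × 15 = 300 ≡ 1 (mod 23)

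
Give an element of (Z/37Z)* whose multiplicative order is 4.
6 has order 4 mod 37 since 6^{4} ≡ 1 (mod 37) and no smaller power works.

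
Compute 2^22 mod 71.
Using repeated squaring. 22 = 16 + 4 + 2 (binary 10110). Repeated squaring mod 71: 2^1 ≡ 2; 2^2 ≡ 2² = 4 ≡ 4; 2^4 ≡ 4² = 16 ≡ 16; 2^8 ≡ 16² = 256 ≡ 43; 2^16 ≡ 43² = 1849 ≡ 3. Multiply: 2^22 = 2^16 × 2^4 × 2^2 ≡ 3 × 16 × 4 (mod 71): 3 × 16 = 48 ≡ 48; 48 × 4 = 192 ≡ 50. So 2^22 ≡ 50 (mod 71).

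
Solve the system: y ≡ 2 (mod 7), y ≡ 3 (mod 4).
M = 7 × 4 = 28. M₁ = 4, y₁ ≡ 2 (mod 7). M₂ = 7, y₂ ≡ 3 (mod 4). y = 2×4×2 + 3×7×3 ≡ 23 (mod 28)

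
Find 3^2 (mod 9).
2 = 2 (binary 10). Repeated squaring mod 9: 3^1 ≡ 3; 3^2 ≡ 3² = 9 ≡ 0. So 3^2 ≡ 0 (mod 9).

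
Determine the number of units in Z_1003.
928

Prime factorization: 1003 = 17 × 59
Using the formula φ(n) = n × Π(1 - 1/p) for each prime factor p:
φ(1003) = 1003 × (1 - 1/17) × (1 - 1/59)
φ(1003) = 928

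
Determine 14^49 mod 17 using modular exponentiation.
Using Fermat: 14^{16} ≡ 1 (mod 17). 49 ≡ 1 (mod 16). So 14^{49} ≡ 14^{1} ≡ 14 (mod 17)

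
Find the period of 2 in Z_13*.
Powers of 2 mod 13: 2^1≡2, 2^2≡4, 2^3≡8, 2^4≡3, 2^5≡6, 2^6≡12, 2^7≡11, 2^8≡9, 2^9≡5, 2^10≡10, 2^11≡7, 2^12≡1. Order = 12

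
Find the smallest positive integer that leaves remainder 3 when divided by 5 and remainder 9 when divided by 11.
M = 5 × 11 = 55. M₁ = 11, y₁ ≡ 1 (mod 5). M₂ = 5, y₂ ≡ 9 (mod 11). z = 3×11×1 + 9×5×9 ≡ 53 (mod 55). The smallest positive such number is 53.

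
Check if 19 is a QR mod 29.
By Euler's criterion: 19^{14} ≡ 28 (mod 29). Since this equals -1 (≡ 28), 19 is not a QR.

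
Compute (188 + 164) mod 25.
2

(188 + 164) = 352
352 mod 25 = 2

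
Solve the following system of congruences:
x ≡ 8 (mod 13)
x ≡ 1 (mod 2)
21

Using the Chinese Remainder Theorem:
M = product of moduli = 26
For equation 1: M_1 = 2, 2 ≡ 2 (mod 13), inverse of 2 mod 13 is 7 (check: 2 × 7 = 14 ≡ 1 (mod 13))
For equation 2: M_2 = 13, 13 ≡ 1 (mod 2), inverse of 13 mod 2 is 1 (check: 1 × 1 = 1 ≡ 1 (mod 2))
Combine: x ≡ Σ r_i×M_i×(M_i⁻¹ mod m_i) = 8×2×7 + 1×13×1 = 112 + 13 = 125
125 mod 26 = 21
x ≡ 21 (mod 26)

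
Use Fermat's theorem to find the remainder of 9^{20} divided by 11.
1

By Fermat's Little Theorem, a^(p-1) ≡ 1 (mod p) for prime p and gcd(a, p) = 1
Here p = 11, so 9^10 ≡ 1 (mod 11)
We can reduce the exponent: 20 mod 10 = 0
So 9^20 ≡ 9^0 (mod 11)
Computing: 9^0 mod 11 = 1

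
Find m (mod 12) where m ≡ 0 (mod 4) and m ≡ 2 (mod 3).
M = 4 × 3 = 12. M₁ = 3, y₁ ≡ 3 (mod 4). M₂ = 4, y₂ ≡ 1 (mod 3). m = 0×3×3 + 2×4×1 ≡ 8 (mod 12)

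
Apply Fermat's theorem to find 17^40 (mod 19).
By Fermat: 17^{18} ≡ 1 (mod 19). 40 = 2×18 + 4. So 17^{40} ≡ 17^{4} ≡ 16 (mod 19)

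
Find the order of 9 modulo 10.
Powers of 9 mod 10: 9^1≡9, 9^2≡1. Order = 2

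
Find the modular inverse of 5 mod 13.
5^(-1) ≡ 8 (mod 13). Verification: 5 × 8 = 40 ≡ 1 (mod 13)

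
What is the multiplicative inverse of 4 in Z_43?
4^(-1) ≡ 11 (mod 43). Verification: 4 × 11 = 44 ≡ 1 (mod 43)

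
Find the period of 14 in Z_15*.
Powers of 14 mod 15: 14^1≡14, 14^2≡1. Order = 2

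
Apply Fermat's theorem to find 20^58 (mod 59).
By Fermat's Little Theorem, 20^{58} ≡ 1 (mod 59) since 59 is prime and gcd(20, 59) = 1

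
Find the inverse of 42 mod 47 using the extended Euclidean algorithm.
Extended GCD: 42(-19) + 47(17) = 1. So 42^(-1) ≡ 28 ≡ 28 (mod 47). Verify: 42 × 28 = 1176 ≡ 1 (mod 47)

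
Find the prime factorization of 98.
2 × 7^2

Divide by primes starting from smallest:
98 ÷ 2 = 49
49 ÷ 7 = 7
7 ÷ 7 = 1

98 = 2 × 7^2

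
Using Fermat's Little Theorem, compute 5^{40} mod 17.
16

By Fermat's Little Theorem, a^(p-1) ≡ 1 (mod p) for prime p and gcd(a, p) = 1
Here p = 17, so 5^16 ≡ 1 (mod 17)
We can reduce the exponent: 40 mod 16 = 8
So 5^40 ≡ 5^8 (mod 17)
Computing: 5^8 mod 17 = 16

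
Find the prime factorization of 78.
2 × 3 × 13

Divide by primes starting from smallest:
78 ÷ 2 = 39
39 ÷ 3 = 13
13 ÷ 13 = 1

78 = 2 × 3 × 13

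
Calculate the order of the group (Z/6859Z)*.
6498

Prime factorization: 6859 = 19^3
Using the formula φ(n) = n × Π(1 - 1/p) for each prime factor p:
φ(6859) = 6859 × (1 - 1/19)
φ(6859) = 6498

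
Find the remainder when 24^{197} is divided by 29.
By Fermat: 24^{28} ≡ 1 (mod 29). 197 = 7×28 + 1. So 24^{197} ≡ 24^{1} ≡ 24 (mod 29)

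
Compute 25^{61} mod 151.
22

Using successive squaring:
Binary expansion of 61: 111101
Powers of 25 mod 151 (each is the square of the previous):
  25^1 ≡ 25 (mod 151)
  25^2 ≡ 25² = 625 ≡ 21 (mod 151)
  25^4 ≡ 21² = 441 ≡ 139 (mod 151)
  25^8 ≡ 139² = 19321 ≡ 144 (mod 151)
  25^16 ≡ 144² = 20736 ≡ 49 (mod 151)
  25^32 ≡ 49² = 2401 ≡ 136 (mod 151)
61 = 32 + 16 + 8 + 4 + 1, so 25^61 = 25^32 × 25^16 × 25^8 × 25^4 × 25^1 ≡ 136 × 49 × 144 × 139 × 25 (mod 151)
Multiplying step by step:
  136 × 49 = 6664 ≡ 20 (mod 151)
  20 × 144 = 2880 ≡ 11 (mod 151)
  11 × 139 = 1529 ≡ 19 (mod 151)
  19 × 25 = 475 ≡ 22 (mod 151)
Result: 25^61 ≡ 22 (mod 151)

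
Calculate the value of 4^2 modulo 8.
2 = 2 (binary 10). Repeated squaring mod 8: 4^1 ≡ 4; 4^2 ≡ 4² = 16 ≡ 0. So 4^2 ≡ 0 (mod 8).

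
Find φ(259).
216

Prime factorization: 259 = 7 × 37
Using the formula φ(n) = n × Π(1 - 1/p) for each prime factor p:
φ(259) = 259 × (1 - 1/7) × (1 - 1/37)
φ(259) = 216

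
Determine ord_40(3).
Powers of 3 mod 40: 3^1≡3, 3^2≡9, 3^3≡27, 3^4≡1. Order = 4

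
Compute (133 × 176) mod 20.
8

(133 × 176) = 23408
23408 mod 20 = 8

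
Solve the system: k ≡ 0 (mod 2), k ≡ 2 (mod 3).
M = 2 × 3 = 6. M₁ = 3, y₁ ≡ 1 (mod 2). M₂ = 2, y₂ ≡ 2 (mod 3). k = 0×3×1 + 2×2×2 ≡ 2 (mod 6)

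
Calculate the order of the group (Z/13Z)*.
12

Prime factorization: 13 = 13
Using the formula φ(n) = n × Π(1 - 1/p) for each prime factor p:
φ(13) = 13 × (1 - 1/13)
φ(13) = 12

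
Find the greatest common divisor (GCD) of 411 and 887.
1

Using the Euclidean algorithm:
411 = 0 × 887 + 411
887 = 2 × 411 + 65
411 = 6 × 65 + 21
65 = 3 × 21 + 2
21 = 10 × 2 + 1
2 = 2 × 1 + 0

GCD(411, 887) = 1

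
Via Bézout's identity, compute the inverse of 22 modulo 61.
Extended GCD: 22(25) + 61(-9) = 1. So 22^(-1) ≡ 25 ≡ 25 (mod 61). Verify: 22 × 25 = 550 ≡ 1 (mod 61)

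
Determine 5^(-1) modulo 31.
5^(-1) ≡ 25 (mod 31). Verification: 5 × 25 = 125 ≡ 1 (mod 31)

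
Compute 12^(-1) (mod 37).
12^(-1) ≡ 34 (mod 37). Verification: 12 × 34 = 408 ≡ 1 (mod 37)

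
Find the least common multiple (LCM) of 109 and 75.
8175

First find GCD(109, 75) using the Euclidean algorithm:
109 = 1 × 75 + 34
75 = 2 × 34 + 7
34 = 4 × 7 + 6
7 = 1 × 6 + 1
6 = 6 × 1 + 0
GCD(109, 75) = 1

LCM formula: LCM(a, b) = (a × b) / GCD(a, b)
LCM(109, 75) = (109 × 75) / 1
LCM(109, 75) = 8175 / 1
LCM(109, 75) = 8175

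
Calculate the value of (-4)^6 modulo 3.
(-4) ≡ 2 (mod 3). 6 = 4 + 2 (binary 110). Repeated squaring mod 3: 2^1 ≡ 2; 2^2 ≡ 2² = 4 ≡ 1; 2^4 ≡ 1² = 1 ≡ 1. Multiply: (-4)^6 ≡ 2^4 × 2^2 ≡ 1 × 1 (mod 3): 1 × 1 = 1 ≡ 1. So (-4)^6 ≡ 1 (mod 3).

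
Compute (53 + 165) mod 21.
8

(53 + 165) = 218
218 mod 21 = 8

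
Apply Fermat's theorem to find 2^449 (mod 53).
By Fermat: 2^{52} ≡ 1 (mod 53). 449 ≡ 33 (mod 52). So 2^{449} ≡ 2^{33} ≡ 31 (mod 53)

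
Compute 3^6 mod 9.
6 = 4 + 2 (binary 110). Repeated squaring mod 9: 3^1 ≡ 3; 3^2 ≡ 3² = 9 ≡ 0; 3^4 ≡ 0² = 0 ≡ 0. Multiply: 3^6 = 3^4 × 3^2 ≡ 0 × 0 (mod 9): 0 × 0 = 0 ≡ 0. So 3^6 ≡ 0 (mod 9).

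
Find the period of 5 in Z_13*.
Powers of 5 mod 13: 5^1≡5, 5^2≡12, 5^3≡8, 5^4≡1. Order = 4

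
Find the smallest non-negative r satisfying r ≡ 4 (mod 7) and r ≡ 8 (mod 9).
M = 7 × 9 = 63. M₁ = 9, y₁ ≡ 4 (mod 7). M₂ = 7, y₂ ≡ 4 (mod 9). r = 4×9×4 + 8×7×4 ≡ 53 (mod 63)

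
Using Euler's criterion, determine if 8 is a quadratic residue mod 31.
By Euler's criterion: 8^{15} ≡ 1 (mod 31). Since this equals 1, 8 is a QR.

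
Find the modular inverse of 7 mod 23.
7^(-1) ≡ 10 (mod 23). Verification: 7 × 10 = 70 ≡ 1 (mod 23)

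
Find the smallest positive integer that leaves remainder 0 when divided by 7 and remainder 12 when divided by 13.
M = 7 × 13 = 91. M₁ = 13, y₁ ≡ 6 (mod 7). M₂ = 7, y₂ ≡ 2 (mod 13). z = 0×13×6 + 12×7×2 ≡ 77 (mod 91). The smallest positive such number is 77.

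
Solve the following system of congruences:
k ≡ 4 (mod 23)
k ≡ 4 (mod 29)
4

Using the Chinese Remainder Theorem:
M = product of moduli = 667
For equation 1: M_1 = 29, 29 ≡ 6 (mod 23), inverse of 29 mod 23 is 4 (check: 6 × 4 = 24 ≡ 1 (mod 23))
For equation 2: M_2 = 23, 23 ≡ 23 (mod 29), inverse of 23 mod 29 is 24 (check: 23 × 24 = 552 ≡ 1 (mod 29))
Combine: k ≡ Σ r_i×M_i×(M_i⁻¹ mod m_i) = 4×29×4 + 4×23×24 = 464 + 2208 = 2672
2672 mod 667 = 4
k ≡ 4 (mod 667)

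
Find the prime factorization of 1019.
1019

Divide by primes starting from smallest:
1019 ÷ 1019 = 1

1019 = 1019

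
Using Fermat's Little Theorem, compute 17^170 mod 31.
By Fermat: 17^{30} ≡ 1 (mod 31). 170 ≡ 20 (mod 30). So 17^{170} ≡ 17^{20} ≡ 5 (mod 31)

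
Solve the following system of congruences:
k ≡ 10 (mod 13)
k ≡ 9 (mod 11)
75

Using the Chinese Remainder Theorem:
M = product of moduli = 143
For equation 1: M_1 = 11, 11 ≡ 11 (mod 13), inverse of 11 mod 13 is 6 (check: 11 × 6 = 66 ≡ 1 (mod 13))
For equation 2: M_2 = 13, 13 ≡ 2 (mod 11), inverse of 13 mod 11 is 6 (check: 2 × 6 = 12 ≡ 1 (mod 11))
Combine: k ≡ Σ r_i×M_i×(M_i⁻¹ mod m_i) = 10×11×6 + 9×13×6 = 660 + 702 = 1362
1362 mod 143 = 75
k ≡ 75 (mod 143)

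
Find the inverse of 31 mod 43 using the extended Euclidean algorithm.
Extended GCD: 31(-18) + 43(13) = 1. So 31^(-1) ≡ 25 ≡ 25 (mod 43). Verify: 31 × 25 = 775 ≡ 1 (mod 43)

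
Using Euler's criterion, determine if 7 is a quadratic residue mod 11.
By Euler's criterion: 7^{5} ≡ 10 (mod 11). Since this equals -1 (≡ 10), 7 is not a QR.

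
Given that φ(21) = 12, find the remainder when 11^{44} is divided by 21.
By Euler: 11^{12} ≡ 1 (mod 21) since gcd(11, 21) = 1. 44 = 3×12 + 8. So 11^{44} ≡ 11^{8} ≡ 16 (mod 21)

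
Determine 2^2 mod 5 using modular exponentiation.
2 = 2 (binary 10). Repeated squaring mod 5: 2^1 ≡ 2; 2^2 ≡ 2² = 4 ≡ 4. So 2^2 ≡ 4 (mod 5).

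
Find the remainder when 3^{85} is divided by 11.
By Fermat: 3^{10} ≡ 1 (mod 11). 85 = 8×10 + 5. So 3^{85} ≡ 3^{5} ≡ 1 (mod 11)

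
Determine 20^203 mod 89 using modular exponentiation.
Using Fermat: 20^{88} ≡ 1 (mod 89). 203 ≡ 27 (mod 88). So 20^{203} ≡ 20^{27} ≡ 84 (mod 89)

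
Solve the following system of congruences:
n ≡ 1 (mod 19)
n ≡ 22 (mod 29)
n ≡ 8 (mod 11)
1559

Using the Chinese Remainder Theorem:
M = product of moduli = 6061
For equation 1: M_1 = 319, 319 ≡ 15 (mod 19), inverse of 319 mod 19 is 14 (check: 15 × 14 = 210 ≡ 1 (mod 19))
For equation 2: M_2 = 209, 209 ≡ 6 (mod 29), inverse of 209 mod 29 is 5 (check: 6 × 5 = 30 ≡ 1 (mod 29))
For equation 3: M_3 = 551, 551 ≡ 1 (mod 11), inverse of 551 mod 11 is 1 (check: 1 × 1 = 1 ≡ 1 (mod 11))
Combine: n ≡ Σ r_i×M_i×(M_i⁻¹ mod m_i) = 1×319×14 + 22×209×5 + 8×551×1 = 4466 + 22990 + 4408 = 31864
31864 mod 6061 = 1559
n ≡ 1559 (mod 6061)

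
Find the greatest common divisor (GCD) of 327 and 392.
1

Using the Euclidean algorithm:
327 = 0 × 392 + 327
392 = 1 × 327 + 65
327 = 5 × 65 + 2
65 = 32 × 2 + 1
2 = 2 × 1 + 0

GCD(327, 392) = 1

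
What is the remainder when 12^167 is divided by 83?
Using Fermat: 12^{82} ≡ 1 (mod 83). 167 ≡ 3 (mod 82). So 12^{167} ≡ 12^{3} ≡ 68 (mod 83)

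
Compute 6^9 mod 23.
9 = 8 + 1 (binary 1001). Repeated squaring mod 23: 6^1 ≡ 6; 6^2 ≡ 6² = 36 ≡ 13; 6^4 ≡ 13² = 169 ≡ 8; 6^8 ≡ 8² = 64 ≡ 18. Multiply: 6^9 = 6^8 × 6^1 ≡ 18 × 6 (mod 23): 18 × 6 = 108 ≡ 16. So 6^9 ≡ 16 (mod 23).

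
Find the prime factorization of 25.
5^2

Divide by primes starting from smallest:
25 ÷ 5 = 5
5 ÷ 5 = 1

25 = 5^2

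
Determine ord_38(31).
Powers of 31 mod 38: 31^1≡31, 31^2≡11, 31^3≡37, 31^4≡7, 31^5≡27, 31^6≡1. Order = 6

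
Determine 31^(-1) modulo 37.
31^(-1) ≡ 6 (mod 37). Verification: 31 × 6 = 186 ≡ 1 (mod 37)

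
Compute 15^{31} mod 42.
15

Using successive squaring:
Binary expansion of 31: 11111
Powers of 15 mod 42 (each is the square of the previous):
  15^1 ≡ 15 (mod 42)
  15^2 ≡ 15² = 225 ≡ 15 (mod 42)
  15^4 ≡ 15² = 225 ≡ 15 (mod 42)
  15^8 ≡ 15² = 225 ≡ 15 (mod 42)
  15^16 ≡ 15² = 225 ≡ 15 (mod 42)
31 = 16 + 8 + 4 + 2 + 1, so 15^31 = 15^16 × 15^8 × 15^4 × 15^2 × 15^1 ≡ 15 × 15 × 15 × 15 × 15 (mod 42)
Multiplying step by step:
  15 × 15 = 225 ≡ 15 (mod 42)
  15 × 15 = 225 ≡ 15 (mod 42)
  15 × 15 = 225 ≡ 15 (mod 42)
  15 × 15 = 225 ≡ 15 (mod 42)
Result: 15^31 ≡ 15 (mod 42)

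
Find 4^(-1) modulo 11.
3

Using Extended Euclidean Algorithm:
gcd(4, 11) = 1
Bezout coefficients: 4 × 3 + 11 × -1 = 1
So 4 × 3 ≡ 1 (mod 11)
The inverse is 3 mod 11 = 3
Verification: 4 × 3 = 12 = 1 × 11 + 1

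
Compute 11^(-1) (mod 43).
11^(-1) ≡ 4 (mod 43). Verification: 11 × 4 = 44 ≡ 1 (mod 43)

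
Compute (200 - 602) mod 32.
14

(200 - 602) = -402
-402 mod 32 = 14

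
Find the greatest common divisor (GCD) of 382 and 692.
2

Using the Euclidean algorithm:
382 = 0 × 692 + 382
692 = 1 × 382 + 310
382 = 1 × 310 + 72
310 = 4 × 72 + 22
72 = 3 × 22 + 6
22 = 3 × 6 + 4
6 = 1 × 4 + 2
4 = 2 × 2 + 0

GCD(382, 692) = 2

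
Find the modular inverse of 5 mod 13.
5^(-1) ≡ 8 (mod 13). Verification: 5 × 8 = 40 ≡ 1 (mod 13)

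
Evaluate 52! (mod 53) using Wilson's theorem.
By Wilson's theorem, (52)! ≡ -1 ≡ 52 (mod 53)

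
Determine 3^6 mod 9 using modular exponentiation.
6 = 4 + 2 (binary 110). Repeated squaring mod 9: 3^1 ≡ 3; 3^2 ≡ 3² = 9 ≡ 0; 3^4 ≡ 0² = 0 ≡ 0. Multiply: 3^6 = 3^4 × 3^2 ≡ 0 × 0 (mod 9): 0 × 0 = 0 ≡ 0. So 3^6 ≡ 0 (mod 9).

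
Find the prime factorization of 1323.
3^3 × 7^2

Divide by primes starting from smallest:
1323 ÷ 3 = 441
441 ÷ 3 = 147
147 ÷ 3 = 49
49 ÷ 7 = 7
7 ÷ 7 = 1

1323 = 3^3 × 7^2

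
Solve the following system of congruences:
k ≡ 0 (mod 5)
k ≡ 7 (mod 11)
40

Using the Chinese Remainder Theorem:
M = product of moduli = 55
For equation 1: M_1 = 11, 11 ≡ 1 (mod 5), inverse of 11 mod 5 is 1 (check: 1 × 1 = 1 ≡ 1 (mod 5))
For equation 2: M_2 = 5, 5 ≡ 5 (mod 11), inverse of 5 mod 11 is 9 (check: 5 × 9 = 45 ≡ 1 (mod 11))
Combine: k ≡ Σ r_i×M_i×(M_i⁻¹ mod m_i) = 0×11×1 + 7×5×9 = 0 + 315 = 315
315 mod 55 = 40
k ≡ 40 (mod 55)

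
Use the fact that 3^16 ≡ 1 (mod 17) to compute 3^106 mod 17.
By Fermat: 3^{16} ≡ 1 (mod 17). 106 = 6×16 + 10. So 3^{106} ≡ 3^{10} ≡ 8 (mod 17)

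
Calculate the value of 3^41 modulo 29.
Using Fermat: 3^{28} ≡ 1 (mod 29). 41 ≡ 13 (mod 28). So 3^{41} ≡ 3^{13} ≡ 19 (mod 29)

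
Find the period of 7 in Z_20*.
Powers of 7 mod 20: 7^1≡7, 7^2≡9, 7^3≡3, 7^4≡1. Order = 4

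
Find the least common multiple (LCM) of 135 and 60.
540

First find GCD(135, 60) using the Euclidean algorithm:
135 = 2 × 60 + 15
60 = 4 × 15 + 0
GCD(135, 60) = 15

LCM formula: LCM(a, b) = (a × b) / GCD(a, b)
LCM(135, 60) = (135 × 60) / 15
LCM(135, 60) = 8100 / 15
LCM(135, 60) = 540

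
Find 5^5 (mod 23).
5 = 4 + 1 (binary 101). Repeated squaring mod 23: 5^1 ≡ 5; 5^2 ≡ 5² = 25 ≡ 2; 5^4 ≡ 2² = 4 ≡ 4. Multiply: 5^5 = 5^4 × 5^1 ≡ 4 × 5 (mod 23): 4 × 5 = 20 ≡ 20. So 5^5 ≡ 20 (mod 23).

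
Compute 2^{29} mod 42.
32

Using successive squaring:
Binary expansion of 29: 11101
Powers of 2 mod 42 (each is the square of the previous):
  2^1 ≡ 2 (mod 42)
  2^2 ≡ 2² = 4 ≡ 4 (mod 42)
  2^4 ≡ 4² = 16 ≡ 16 (mod 42)
  2^8 ≡ 16² = 256 ≡ 4 (mod 42)
  2^16 ≡ 4² = 16 ≡ 16 (mod 42)
29 = 16 + 8 + 4 + 1, so 2^29 = 2^16 × 2^8 × 2^4 × 2^1 ≡ 16 × 4 × 16 × 2 (mod 42)
Multiplying step by step:
  16 × 4 = 64 ≡ 22 (mod 42)
  22 × 16 = 352 ≡ 16 (mod 42)
  16 × 2 = 32 ≡ 32 (mod 42)
Result: 2^29 ≡ 32 (mod 42)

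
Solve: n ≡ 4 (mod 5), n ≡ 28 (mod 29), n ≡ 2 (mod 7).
M = 5 × 29 × 7 = 1015. M₁ = 203, y₁ ≡ 2 (mod 5). M₂ = 35, y₂ ≡ 5 (mod 29). M₃ = 145, y₃ ≡ 3 (mod 7). n = 4×203×2 + 28×35×5 + 2×145×3 ≡ 289 (mod 1015)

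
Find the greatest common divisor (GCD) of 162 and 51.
3

Using the Euclidean algorithm:
162 = 3 × 51 + 9
51 = 5 × 9 + 6
9 = 1 × 6 + 3
6 = 2 × 3 + 0

GCD(162, 51) = 3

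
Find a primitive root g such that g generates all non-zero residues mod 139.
p - 1 = 138 has prime divisors 2, 3, 23. h is a primitive root mod 139 iff h^(138/q) ≢ 1 (mod 139) for each such q.
h = 2: 2^69 ≡ 138, 2^46 ≡ 96, 2^6 ≡ 64 (mod 139); none is 1, so 2 has order 138 and is a primitive root.
The smallest primitive root mod 139 is g = 2.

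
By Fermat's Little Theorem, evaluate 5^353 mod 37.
By Fermat: 5^{36} ≡ 1 (mod 37). 353 ≡ 29 (mod 36). So 5^{353} ≡ 5^{29} ≡ 35 (mod 37)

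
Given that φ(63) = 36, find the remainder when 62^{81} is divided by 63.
By Euler: 62^{36} ≡ 1 (mod 63) since gcd(62, 63) = 1. 81 = 2×36 + 9. So 62^{81} ≡ 62^{9} ≡ 62 (mod 63)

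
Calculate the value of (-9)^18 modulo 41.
Using repeated squaring. (-9) ≡ 32 (mod 41). 18 = 16 + 2 (binary 10010). Repeated squaring mod 41: 32^1 ≡ 32; 32^2 ≡ 32² = 1024 ≡ 40; 32^4 ≡ 40² = 1600 ≡ 1; 32^8 ≡ 1² = 1 ≡ 1; 32^16 ≡ 1² = 1 ≡ 1. Multiply: (-9)^18 ≡ 32^16 × 32^2 ≡ 1 × 40 (mod 41): 1 × 40 = 40 ≡ 40. So (-9)^18 ≡ 40 (mod 41).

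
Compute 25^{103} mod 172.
101

Using successive squaring:
Binary expansion of 103: 1100111
Powers of 25 mod 172 (each is the square of the previous):
  25^1 ≡ 25 (mod 172)
  25^2 ≡ 25² = 625 ≡ 109 (mod 172)
  25^4 ≡ 109² = 11881 ≡ 13 (mod 172)
  25^8 ≡ 13² = 169 ≡ 169 (mod 172)
  25^16 ≡ 169² = 28561 ≡ 9 (mod 172)
  25^32 ≡ 9² = 81 ≡ 81 (mod 172)
  25^64 ≡ 81² = 6561 ≡ 25 (mod 172)
103 = 64 + 32 + 4 + 2 + 1, so 25^103 = 25^64 × 25^32 × 25^4 × 25^2 × 25^1 ≡ 25 × 81 × 13 × 109 × 25 (mod 172)
Multiplying step by step:
  25 × 81 = 2025 ≡ 133 (mod 172)
  133 × 13 = 1729 ≡ 9 (mod 172)
  9 × 109 = 981 ≡ 121 (mod 172)
  121 × 25 = 3025 ≡ 101 (mod 172)
Result: 25^103 ≡ 101 (mod 172)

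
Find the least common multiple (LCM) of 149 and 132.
19668

First find GCD(149, 132) using the Euclidean algorithm:
149 = 1 × 132 + 17
132 = 7 × 17 + 13
17 = 1 × 13 + 4
13 = 3 × 4 + 1
4 = 4 × 1 + 0
GCD(149, 132) = 1

LCM formula: LCM(a, b) = (a × b) / GCD(a, b)
LCM(149, 132) = (149 × 132) / 1
LCM(149, 132) = 19668 / 1
LCM(149, 132) = 19668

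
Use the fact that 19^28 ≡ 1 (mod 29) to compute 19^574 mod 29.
By Fermat: 19^{28} ≡ 1 (mod 29). 574 ≡ 14 (mod 28). So 19^{574} ≡ 19^{14} ≡ 28 (mod 29)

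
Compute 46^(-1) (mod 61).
46^(-1) ≡ 4 (mod 61). Verification: 46 × 4 = 184 ≡ 1 (mod 61)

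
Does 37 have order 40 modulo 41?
p - 1 = 40 has prime divisors 2, 5. Check 37^(40/q) mod 41 for each: 37^(40/2) = 37^20 ≡ 1, 37^(40/5) = 37^8 ≡ 18 (mod 41). Since 37^20 ≡ 1 (mod 41), the order of 37 divides 20 (in fact the order is 5) ≠ 40, so it is not a primitive root.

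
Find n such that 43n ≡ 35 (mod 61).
15

Since gcd(43, 61) = 1 divides 35, a solution exists.
Multiply both sides by the inverse of 43 mod 61:
  43^(-1) mod 61 = 44
  x ≡ 44 × 35 ≡ 1540 ≡ 15 (mod 61)
Verification: 43 × 15 = 645 = 10 × 61 + 35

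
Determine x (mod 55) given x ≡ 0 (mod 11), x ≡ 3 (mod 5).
33

Using the Chinese Remainder Theorem:
M = product of moduli = 55
For equation 1: M_1 = 5, 5 ≡ 5 (mod 11), inverse of 5 mod 11 is 9 (check: 5 × 9 = 45 ≡ 1 (mod 11))
For equation 2: M_2 = 11, 11 ≡ 1 (mod 5), inverse of 11 mod 5 is 1 (check: 1 × 1 = 1 ≡ 1 (mod 5))
Combine: x ≡ Σ r_i×M_i×(M_i⁻¹ mod m_i) = 0×5×9 + 3×11×1 = 0 + 33 = 33
33 mod 55 = 33
x ≡ 33 (mod 55)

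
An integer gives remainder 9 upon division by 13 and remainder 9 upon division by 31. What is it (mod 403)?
M = 13 × 31 = 403. M₁ = 31, y₁ ≡ 8 (mod 13). M₂ = 13, y₂ ≡ 12 (mod 31). r = 9×31×8 + 9×13×12 ≡ 9 (mod 403). The smallest positive such number is 9.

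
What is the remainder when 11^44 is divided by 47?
Using repeated squaring. 44 = 32 + 8 + 4 (binary 101100). Repeated squaring mod 47: 11^1 ≡ 11; 11^2 ≡ 11² = 121 ≡ 27; 11^4 ≡ 27² = 729 ≡ 24; 11^8 ≡ 24² = 576 ≡ 12; 11^16 ≡ 12² = 144 ≡ 3; 11^32 ≡ 3² = 9 ≡ 9. Multiply: 11^44 = 11^32 × 11^8 × 11^4 ≡ 9 × 12 × 24 (mod 47): 9 × 12 = 108 ≡ 14; 14 × 24 = 336 ≡ 7. So 11^44 ≡ 7 (mod 47).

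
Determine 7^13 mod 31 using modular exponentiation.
Using repeated squaring. 13 = 8 + 4 + 1 (binary 1101). Repeated squaring mod 31: 7^1 ≡ 7; 7^2 ≡ 7² = 49 ≡ 18; 7^4 ≡ 18² = 324 ≡ 14; 7^8 ≡ 14² = 196 ≡ 10. Multiply: 7^13 = 7^8 × 7^4 × 7^1 ≡ 10 × 14 × 7 (mod 31): 10 × 14 = 140 ≡ 16; 16 × 7 = 112 ≡ 19. So 7^13 ≡ 19 (mod 31).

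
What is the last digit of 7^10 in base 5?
7 ≡ 2 (mod 5). 10 = 8 + 2 (binary 1010). Repeated squaring mod 5: 2^1 ≡ 2; 2^2 ≡ 2² = 4 ≡ 4; 2^4 ≡ 4² = 16 ≡ 1; 2^8 ≡ 1² = 1 ≡ 1. Multiply: 7^10 ≡ 2^8 × 2^2 ≡ 1 × 4 (mod 5): 1 × 4 = 4 ≡ 4. So 7^10 ≡ 4 (mod 5).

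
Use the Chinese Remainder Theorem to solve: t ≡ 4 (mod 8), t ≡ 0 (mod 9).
M = 8 × 9 = 72. M₁ = 9, y₁ ≡ 1 (mod 8). M₂ = 8, y₂ ≡ 8 (mod 9). t = 4×9×1 + 0×8×8 ≡ 36 (mod 72)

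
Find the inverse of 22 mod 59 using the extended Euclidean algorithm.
Extended GCD: 22(-8) + 59(3) = 1. So 22^(-1) ≡ 51 ≡ 51 (mod 59). Verify: 22 × 51 = 1122 ≡ 1 (mod 59)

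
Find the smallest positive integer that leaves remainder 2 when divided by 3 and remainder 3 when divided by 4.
M = 3 × 4 = 12. M₁ = 4, y₁ ≡ 1 (mod 3). M₂ = 3, y₂ ≡ 3 (mod 4). r = 2×4×1 + 3×3×3 ≡ 11 (mod 12). The smallest positive such number is 11.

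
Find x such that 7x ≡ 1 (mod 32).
23

Since gcd(7, 32) = 1 divides 1, a solution exists.
Multiply both sides by the inverse of 7 mod 32:
  7^(-1) mod 32 = 23
  x ≡ 23 × 1 ≡ 23 ≡ 23 (mod 32)
Verification: 7 × 23 = 161 = 5 × 32 + 1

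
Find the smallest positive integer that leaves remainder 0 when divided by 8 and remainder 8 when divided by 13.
M = 8 × 13 = 104. M₁ = 13, y₁ ≡ 5 (mod 8). M₂ = 8, y₂ ≡ 5 (mod 13). t = 0×13×5 + 8×8×5 ≡ 8 (mod 104). The smallest positive such number is 8.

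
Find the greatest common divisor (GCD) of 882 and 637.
49

Using the Euclidean algorithm:
882 = 1 × 637 + 245
637 = 2 × 245 + 147
245 = 1 × 147 + 98
147 = 1 × 98 + 49
98 = 2 × 49 + 0

GCD(882, 637) = 49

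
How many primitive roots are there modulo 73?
24

The number of primitive roots modulo p is φ(p-1) = φ(72)
φ(72) = 24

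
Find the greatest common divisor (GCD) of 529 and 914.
1

Using the Euclidean algorithm:
529 = 0 × 914 + 529
914 = 1 × 529 + 385
529 = 1 × 385 + 144
385 = 2 × 144 + 97
144 = 1 × 97 + 47
97 = 2 × 47 + 3
47 = 15 × 3 + 2
3 = 1 × 2 + 1
2 = 2 × 1 + 0

GCD(529, 914) = 1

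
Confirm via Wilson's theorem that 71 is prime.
(70)! mod 71 = 70. Since this equals -1 (mod 71), Wilson confirms 71 is prime.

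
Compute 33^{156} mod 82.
51

Using successive squaring:
Binary expansion of 156: 10011100
Powers of 33 mod 82 (each is the square of the previous):
  33^1 ≡ 33 (mod 82)
  33^2 ≡ 33² = 1089 ≡ 23 (mod 82)
  33^4 ≡ 23² = 529 ≡ 37 (mod 82)
  33^8 ≡ 37² = 1369 ≡ 57 (mod 82)
  33^16 ≡ 57² = 3249 ≡ 51 (mod 82)
  33^32 ≡ 51² = 2601 ≡ 59 (mod 82)
  33^64 ≡ 59² = 3481 ≡ 37 (mod 82)
  33^128 ≡ 37² = 1369 ≡ 57 (mod 82)
156 = 128 + 16 + 8 + 4, so 33^156 = 33^128 × 33^16 × 33^8 × 33^4 ≡ 57 × 51 × 57 × 37 (mod 82)
Multiplying step by step:
  57 × 51 = 2907 ≡ 37 (mod 82)
  37 × 57 = 2109 ≡ 59 (mod 82)
  59 × 37 = 2183 ≡ 51 (mod 82)
Result: 33^156 ≡ 51 (mod 82)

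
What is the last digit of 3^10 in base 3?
3 ≡ 0 (mod 3). 10 = 8 + 2 (binary 1010). Repeated squaring mod 3: 0^1 ≡ 0; 0^2 ≡ 0² = 0 ≡ 0; 0^4 ≡ 0² = 0 ≡ 0; 0^8 ≡ 0² = 0 ≡ 0. Multiply: 3^10 ≡ 0^8 × 0^2 ≡ 0 × 0 (mod 3): 0 × 0 = 0 ≡ 0. So 3^10 ≡ 0 (mod 3).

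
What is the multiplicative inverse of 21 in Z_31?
21^(-1) ≡ 3 (mod 31). Verification: 21 × 3 = 63 ≡ 1 (mod 31)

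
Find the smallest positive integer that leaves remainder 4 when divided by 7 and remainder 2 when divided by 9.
M = 7 × 9 = 63. M₁ = 9, y₁ ≡ 4 (mod 7). M₂ = 7, y₂ ≡ 4 (mod 9). x = 4×9×4 + 2×7×4 ≡ 11 (mod 63). The smallest positive such number is 11.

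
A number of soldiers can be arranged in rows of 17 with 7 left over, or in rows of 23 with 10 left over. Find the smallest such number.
M = 17 × 23 = 391. M₁ = 23, y₁ ≡ 3 (mod 17). M₂ = 17, y₂ ≡ 19 (mod 23). k = 7×23×3 + 10×17×19 ≡ 194 (mod 391). The smallest positive such number is 194.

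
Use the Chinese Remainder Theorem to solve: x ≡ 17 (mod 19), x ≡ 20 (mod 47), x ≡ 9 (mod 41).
25306

Using the Chinese Remainder Theorem:
M = product of moduli = 36613
For equation 1: M_1 = 1927, 1927 ≡ 8 (mod 19), inverse of 1927 mod 19 is 12 (check: 8 × 12 = 96 ≡ 1 (mod 19))
For equation 2: M_2 = 779, 779 ≡ 27 (mod 47), inverse of 779 mod 47 is 7 (check: 27 × 7 = 189 ≡ 1 (mod 47))
For equation 3: M_3 = 893, 893 ≡ 32 (mod 41), inverse of 893 mod 41 is 9 (check: 32 × 9 = 288 ≡ 1 (mod 41))
Combine: x ≡ Σ r_i×M_i×(M_i⁻¹ mod m_i) = 17×1927×12 + 20×779×7 + 9×893×9 = 393108 + 109060 + 72333 = 574501
574501 mod 36613 = 25306
x ≡ 25306 (mod 36613)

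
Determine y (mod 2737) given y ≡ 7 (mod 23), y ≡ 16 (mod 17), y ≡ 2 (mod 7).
1801

Using the Chinese Remainder Theorem:
M = product of moduli = 2737
For equation 1: M_1 = 119, 119 ≡ 4 (mod 23), inverse of 119 mod 23 is 6 (check: 4 × 6 = 24 ≡ 1 (mod 23))
For equation 2: M_2 = 161, 161 ≡ 8 (mod 17), inverse of 161 mod 17 is 15 (check: 8 × 15 = 120 ≡ 1 (mod 17))
For equation 3: M_3 = 391, 391 ≡ 6 (mod 7), inverse of 391 mod 7 is 6 (check: 6 × 6 = 36 ≡ 1 (mod 7))
Combine: y ≡ Σ r_i×M_i×(M_i⁻¹ mod m_i) = 7×119×6 + 16×161×15 + 2×391×6 = 4998 + 38640 + 4692 = 48330
48330 mod 2737 = 1801
y ≡ 1801 (mod 2737)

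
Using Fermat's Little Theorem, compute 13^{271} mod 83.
62

By Fermat's Little Theorem, a^(p-1) ≡ 1 (mod p) for prime p and gcd(a, p) = 1
Here p = 83, so 13^82 ≡ 1 (mod 83)
We can reduce the exponent: 271 mod 82 = 25
So 13^271 ≡ 13^25 (mod 83)
Computing: 13^25 mod 83 = 62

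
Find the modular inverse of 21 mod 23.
21^(-1) ≡ 11 (mod 23). Verification: 21 × 11 = 231 ≡ 1 (mod 23)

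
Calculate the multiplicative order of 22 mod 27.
Powers of 22 mod 27: 22^1≡22, 22^2≡25, 22^3≡10, 22^4≡4, 22^5≡7, 22^6≡19, 22^7≡13, 22^8≡16, 22^9≡1. Order = 9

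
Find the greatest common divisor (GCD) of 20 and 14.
2

Using the Euclidean algorithm:
20 = 1 × 14 + 6
14 = 2 × 6 + 2
6 = 3 × 2 + 0

GCD(20, 14) = 2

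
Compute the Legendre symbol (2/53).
(2/53) = 2^{26} mod 53 = -1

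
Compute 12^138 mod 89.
Using Fermat: 12^{88} ≡ 1 (mod 89). 138 ≡ 50 (mod 88). So 12^{138} ≡ 12^{50} ≡ 55 (mod 89)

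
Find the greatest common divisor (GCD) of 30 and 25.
5

Using the Euclidean algorithm:
30 = 1 × 25 + 5
25 = 5 × 5 + 0

GCD(30, 25) = 5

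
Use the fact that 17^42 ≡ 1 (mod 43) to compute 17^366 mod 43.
By Fermat: 17^{42} ≡ 1 (mod 43). 366 = 8×42 + 30. So 17^{366} ≡ 17^{30} ≡ 41 (mod 43)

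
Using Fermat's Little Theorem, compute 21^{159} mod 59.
35

By Fermat's Little Theorem, a^(p-1) ≡ 1 (mod p) for prime p and gcd(a, p) = 1
Here p = 59, so 21^58 ≡ 1 (mod 59)
We can reduce the exponent: 159 mod 58 = 43
So 21^159 ≡ 21^43 (mod 59)
Computing: 21^43 mod 59 = 35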